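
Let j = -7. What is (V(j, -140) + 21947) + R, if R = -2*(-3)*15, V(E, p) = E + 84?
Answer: 22114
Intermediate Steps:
V(E, p) = 84 + E
R = 90 (R = 6*15 = 90)
(V(j, -140) + 21947) + R = ((84 - 7) + 21947) + 90 = (77 + 21947) + 90 = 22024 + 90 = 22114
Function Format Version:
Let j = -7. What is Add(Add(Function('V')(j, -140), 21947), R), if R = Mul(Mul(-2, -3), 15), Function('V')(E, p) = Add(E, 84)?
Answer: 22114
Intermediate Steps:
Function('V')(E, p) = Add(84, E)
R = 90 (R = Mul(6, 15) = 90)
Add(Add(Function('V')(j, -140), 21947), R) = Add(Add(Add(84, -7), 21947), 90) = Add(Add(77, 21947), 90) = Add(22024, 90) = 22114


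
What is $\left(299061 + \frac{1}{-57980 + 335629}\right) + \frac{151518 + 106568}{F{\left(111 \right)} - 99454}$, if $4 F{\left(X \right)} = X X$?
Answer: $\frac{744393032947158}{2489123285} \approx 2.9906 \cdot 10^{5}$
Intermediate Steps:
$F{\left(X \right)} = \frac{X^{2}}{4}$ ($F{\left(X \right)} = \frac{X X}{4} = \frac{X^{2}}{4}$)
$\left(299061 + \frac{1}{-57980 + 335629}\right) + \frac{151518 + 106568}{F{\left(111 \right)} - 99454} = \left(299061 + \frac{1}{-57980 + 335629}\right) + \frac{151518 + 106568}{\frac{111^{2}}{4} - 99454} = \left(299061 + \frac{1}{277649}\right) + \frac{258086}{\frac{1}{4} \cdot 12321 - 99454} = \left(299061 + \frac{1}{277649}\right) + \frac{258086}{\frac{12321}{4} - 99454} = \frac{83033987590}{277649} + \frac{258086}{- \frac{385495}{4}} = \frac{83033987590}{277649} + 258086 \left(- \frac{4}{385495}\right) = \frac{83033987590}{277649} - \frac{24008}{8965} = \frac{744393032947158}{2489123285}$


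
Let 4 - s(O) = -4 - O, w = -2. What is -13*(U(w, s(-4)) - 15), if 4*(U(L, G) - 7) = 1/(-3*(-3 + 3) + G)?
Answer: 1651/16 ≈ 103.19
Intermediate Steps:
s(O) = 8 + O (s(O) = 4 - (-4 - O) = 4 + (4 + O) = 8 + O)
U(L, G) = 7 + 1/(4*G) (U(L, G) = 7 + 1/(4*(-3*(-3 + 3) + G)) = 7 + 1/(4*(-3*0 + G)) = 7 + 1/(4*(0 + G)) = 7 + 1/(4*G))
-13*(U(w, s(-4)) - 15) = -13*((7 + 1/(4*(8 - 4))) - 15) = -13*((7 + (¼)/4) - 15) = -13*((7 + (¼)*(¼)) - 15) = -13*((7 + 1/16) - 15) = -13*(113/16 - 15) = -13*(-127/16) = 1651/16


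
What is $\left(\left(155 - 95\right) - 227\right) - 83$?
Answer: $-250$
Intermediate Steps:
$\left(\left(155 - 95\right) - 227\right) - 83 = \left(60 - 227\right) - 83 = -167 - 83 = -250$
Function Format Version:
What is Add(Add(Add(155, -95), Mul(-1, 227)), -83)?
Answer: -250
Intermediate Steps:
Add(Add(Add(155, -95), Mul(-1, 227)), -83) = Add(Add(60, -227), -83) = Add(-167, -83) = -250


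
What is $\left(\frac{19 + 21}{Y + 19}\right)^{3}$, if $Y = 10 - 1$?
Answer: $\frac{1000}{343} \approx 2.9155$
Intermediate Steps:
$Y = 9$ ($Y = 10 - 1 = 9$)
$\left(\frac{19 + 21}{Y + 19}\right)^{3} = \left(\frac{19 + 21}{9 + 19}\right)^{3} = \left(\frac{40}{28}\right)^{3} = \left(40 \cdot \frac{1}{28}\right)^{3} = \left(\frac{10}{7}\right)^{3} = \frac{1000}{343}$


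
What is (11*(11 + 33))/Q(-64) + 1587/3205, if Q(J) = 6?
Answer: 780371/9615 ≈ 81.162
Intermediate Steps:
(11*(11 + 33))/Q(-64) + 1587/3205 = (11*(11 + 33))/6 + 1587/3205 = (11*44)*(1/6) + 1587*(1/3205) = 484*(1/6) + 1587/3205 = 242/3 + 1587/3205 = 780371/9615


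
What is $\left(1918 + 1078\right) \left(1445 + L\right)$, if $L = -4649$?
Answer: $-9599184$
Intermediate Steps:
$\left(1918 + 1078\right) \left(1445 + L\right) = \left(1918 + 1078\right) \left(1445 - 4649\right) = 2996 \left(-3204\right) = -9599184$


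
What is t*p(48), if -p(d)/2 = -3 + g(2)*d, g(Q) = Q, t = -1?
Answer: 186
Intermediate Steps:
p(d) = 6 - 4*d (p(d) = -2*(-3 + 2*d) = 6 - 4*d)
t*p(48) = -(6 - 4*48) = -(6 - 192) = -1*(-186) = 186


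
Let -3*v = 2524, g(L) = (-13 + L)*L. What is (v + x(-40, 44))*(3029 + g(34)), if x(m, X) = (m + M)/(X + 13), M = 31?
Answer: -9449105/3 ≈ -3.1497e+6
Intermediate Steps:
x(m, X) = (31 + m)/(13 + X) (x(m, X) = (m + 31)/(X + 13) = (31 + m)/(13 + X))
g(L) = L*(-13 + L)
v = -2524/3 (v = -⅓*2524 = -2524/3 ≈ -841.33)
(v + x(-40, 44))*(3029 + g(34)) = (-2524/3 + (31 - 40)/(13 + 44))*(3029 + 34*(-13 + 34)) = (-2524/3 - 9/57)*(3029 + 34*21) = (-2524/3 + (1/57)*(-9))*(3029 + 714) = (-2524/3 - 3/19)*3743 = -47965/57*3743 = -9449105/3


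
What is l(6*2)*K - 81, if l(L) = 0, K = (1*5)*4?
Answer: -81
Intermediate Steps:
K = 20 (K = 5*4 = 20)
l(6*2)*K - 81 = 0*20 - 81 = 0 - 81 = -81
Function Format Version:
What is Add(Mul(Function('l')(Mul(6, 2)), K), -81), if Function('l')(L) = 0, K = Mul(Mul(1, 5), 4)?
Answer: -81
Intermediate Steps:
K = 20 (K = Mul(5, 4) = 20)
Add(Mul(Function('l')(Mul(6, 2)), K), -81) = Add(Mul(0, 20), -81) = Add(0, -81) = -81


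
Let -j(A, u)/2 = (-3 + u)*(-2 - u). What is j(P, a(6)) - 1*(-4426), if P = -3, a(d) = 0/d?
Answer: 4414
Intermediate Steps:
a(d) = 0
j(A, u) = -2*(-3 + u)*(-2 - u)
j(P, a(6)) - 1*(-4426) = (-12 - 2*0 + 2*0**2) - 1*(-4426) = (-12 + 0 + 2*0) + 4426 = (-12 + 0 + 0) + 4426 = -12 + 4426 = 4414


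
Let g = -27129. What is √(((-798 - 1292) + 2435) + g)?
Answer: 12*I*√186 ≈ 163.66*I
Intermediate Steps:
√(((-798 - 1292) + 2435) + g) = √(((-798 - 1292) + 2435) - 27129) = √((-2090 + 2435) - 27129) = √(345 - 27129) = √(-26784) = 12*I*√186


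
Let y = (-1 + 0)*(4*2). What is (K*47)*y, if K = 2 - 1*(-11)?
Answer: -4888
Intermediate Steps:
K = 13 (K = 2 + 11 = 13)
y = -8 (y = -1*8 = -8)
(K*47)*y = (13*47)*(-8) = 611*(-8) = -4888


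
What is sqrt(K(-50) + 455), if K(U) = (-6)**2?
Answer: sqrt(491) ≈ 22.159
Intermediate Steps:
K(U) = 36
sqrt(K(-50) + 455) = sqrt(36 + 455) = sqrt(491)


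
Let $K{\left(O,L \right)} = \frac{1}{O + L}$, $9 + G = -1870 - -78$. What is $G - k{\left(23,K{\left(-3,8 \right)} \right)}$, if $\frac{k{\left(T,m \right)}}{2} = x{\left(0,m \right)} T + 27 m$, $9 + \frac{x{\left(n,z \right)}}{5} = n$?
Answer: $\frac{1291}{5} \approx 258.2$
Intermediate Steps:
$x{\left(n,z \right)} = -45 + 5 n$
$G = -1801$ ($G = -9 - 1792 = -1801$)
$K{\left(O,L \right)} = \frac{1}{L + O}$
$k{\left(T,m \right)} = - 90 T + 54 m$ ($k{\left(T,m \right)} = 2 \left(\left(-45 + 5 \cdot 0\right) T + 27 m\right) = 2 \left(\left(-45 + 0\right) T + 27 m\right) = 2 \left(- 45 T + 27 m\right) = - 90 T + 54 m$)
$G - k{\left(23,K{\left(-3,8 \right)} \right)} = -1801 - \left(\left(-90\right) 23 + \frac{54}{8 - 3}\right) = -1801 - \left(-2070 + \frac{54}{5}\right) = -1801 - - \frac{10296}{5} = -1801 + \frac{10296}{5} = \frac{1291}{5}$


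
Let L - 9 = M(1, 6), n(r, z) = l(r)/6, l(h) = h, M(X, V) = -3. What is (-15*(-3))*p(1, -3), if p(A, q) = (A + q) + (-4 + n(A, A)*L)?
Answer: -225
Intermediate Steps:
n(r, z) = r/6
L = 6 (L = 9 - 3 = 6)
p(A, q) = -4 + q + 2*A (p(A, q) = (A + q) + (-4 + (A/6)*6) = (A + q) + (-4 + A) = -4 + q + 2*A)
(-15*(-3))*p(1, -3) = (-15*(-3))*(-4 - 3 + 2*1) = 45*(-4 - 3 + 2) = 45*(-5) = -225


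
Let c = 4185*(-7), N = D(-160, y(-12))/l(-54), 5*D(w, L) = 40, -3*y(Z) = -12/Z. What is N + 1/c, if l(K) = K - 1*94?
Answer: -58627/1083915 ≈ -0.054088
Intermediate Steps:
y(Z) = 4/Z (y(Z) = -(-4)/Z = 4/Z)
D(w, L) = 8 (D(w, L) = (⅕)*40 = 8)
l(K) = -94 + K (l(K) = K - 94 = -94 + K)
N = -2/37 (N = 8/(-94 - 54) = 8/(-148) = 8*(-1/148) = -2/37 ≈ -0.054054)
c = -29295
N + 1/c = -2/37 + 1/(-29295) = -2/37 - 1/29295 = -58627/1083915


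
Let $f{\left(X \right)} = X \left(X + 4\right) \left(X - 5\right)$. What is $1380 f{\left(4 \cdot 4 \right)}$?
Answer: $4857600$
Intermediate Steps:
$f{\left(X \right)} = X \left(-5 + X\right) \left(4 + X\right)$ ($f{\left(X \right)} = X \left(4 + X\right) \left(-5 + X\right) = X \left(-5 + X\right) \left(4 + X\right)$)
$1380 f{\left(4 \cdot 4 \right)} = 1380 \cdot 4 \cdot 4 \left(-20 + \left(4 \cdot 4\right)^{2} - 4 \cdot 4\right) = 1380 \cdot 16 \left(-20 + 16^{2} - 16\right) = 1380 \cdot 16 \left(-20 + 256 - 16\right) = 1380 \cdot 16 \cdot 220 = 1380 \cdot 3520 = 4857600$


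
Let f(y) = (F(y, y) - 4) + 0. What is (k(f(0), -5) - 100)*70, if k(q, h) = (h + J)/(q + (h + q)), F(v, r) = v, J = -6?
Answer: -90230/13 ≈ -6940.8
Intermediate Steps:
f(y) = -4 + y (f(y) = (y - 4) + 0 = (-4 + y) + 0 = -4 + y)
k(q, h) = (-6 + h)/(h + 2*q) (k(q, h) = (h - 6)/(q + (h + q)) = (-6 + h)/(h + 2*q))
(k(f(0), -5) - 100)*70 = ((-6 - 5)/(-5 + 2*(-4 + 0)) - 100)*70 = (-11/(-5 + 2*(-4)) - 100)*70 = (-11/(-5 - 8) - 100)*70 = (-11/(-13) - 100)*70 = (-1/13*(-11) - 100)*70 = (11/13 - 100)*70 = -1289/13*70 = -90230/13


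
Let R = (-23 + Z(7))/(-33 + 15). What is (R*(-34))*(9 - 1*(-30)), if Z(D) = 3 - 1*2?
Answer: -4862/3 ≈ -1620.7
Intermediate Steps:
Z(D) = 1 (Z(D) = 3 - 2 = 1)
R = 11/9 (R = (-23 + 1)/(-33 + 15) = -22/(-18) = -22*(-1/18) = 11/9 ≈ 1.2222)
(R*(-34))*(9 - 1*(-30)) = ((11/9)*(-34))*(9 - 1*(-30)) = -374*(9 + 30)/9 = -374/9*39 = -4862/3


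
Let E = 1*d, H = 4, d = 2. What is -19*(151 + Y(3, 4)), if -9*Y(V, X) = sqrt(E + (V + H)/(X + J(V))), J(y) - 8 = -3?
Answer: -77368/27 ≈ -2865.5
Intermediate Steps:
E = 2 (E = 1*2 = 2)
J(y) = 5 (J(y) = 8 - 3 = 5)
Y(V, X) = -sqrt(2 + (4 + V)/(5 + X))/9 (Y(V, X) = -sqrt(2 + (V + 4)/(X + 5))/9 = -sqrt(2 + (4 + V)/(5 + X))/9)
-19*(151 + Y(3, 4)) = -19*(151 - sqrt(14 + 3 + 2*4)/sqrt(5 + 4)/9) = -19*(151 - sqrt(14 + 3 + 8)/3/9) = -19*(151 - sqrt((1/9)*25)/9) = -19*(151 - sqrt(25/9)/9) = -19*(151 - 1/9*5/3) = -19*(151 - 5/27) = -19*4072/27 = -77368/27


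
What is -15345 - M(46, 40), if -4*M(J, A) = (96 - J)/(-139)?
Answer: -4265935/278 ≈ -15345.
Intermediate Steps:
M(J, A) = 24/139 - J/556 (M(J, A) = -(96 - J)/(4*(-139)) = -(96 - J)*(-1)/(4*139) = -(-96/139 + J/139)/4 = 24/139 - J/556)
-15345 - M(46, 40) = -15345 - (24/139 - 1/556*46) = -15345 - (24/139 - 23/278) = -15345 - 1*25/278 = -15345 - 25/278 = -4265935/278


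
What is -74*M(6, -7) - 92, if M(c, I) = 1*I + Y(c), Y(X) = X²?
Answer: -2238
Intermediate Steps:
M(c, I) = I + c² (M(c, I) = 1*I + c² = I + c²)
-74*M(6, -7) - 92 = -74*(-7 + 6²) - 92 = -74*(-7 + 36) - 92 = -74*29 - 92 = -2146 - 92 = -2238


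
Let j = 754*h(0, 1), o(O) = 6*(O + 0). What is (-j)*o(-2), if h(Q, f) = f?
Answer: 9048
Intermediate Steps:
o(O) = 6*O
j = 754 (j = 754*1 = 754)
(-j)*o(-2) = (-1*754)*(6*(-2)) = -754*(-12) = 9048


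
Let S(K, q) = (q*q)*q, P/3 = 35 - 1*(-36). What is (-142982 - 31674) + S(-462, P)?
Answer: 9488941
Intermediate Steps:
P = 213 (P = 3*(35 - 1*(-36)) = 3*(35 + 36) = 3*71 = 213)
S(K, q) = q³ (S(K, q) = q²*q = q³)
(-142982 - 31674) + S(-462, P) = (-142982 - 31674) + 213³ = -174656 + 9663597 = 9488941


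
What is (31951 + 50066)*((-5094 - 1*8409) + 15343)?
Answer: 150911280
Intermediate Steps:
(31951 + 50066)*((-5094 - 1*8409) + 15343) = 82017*((-5094 - 8409) + 15343) = 82017*(-13503 + 15343) = 82017*1840 = 150911280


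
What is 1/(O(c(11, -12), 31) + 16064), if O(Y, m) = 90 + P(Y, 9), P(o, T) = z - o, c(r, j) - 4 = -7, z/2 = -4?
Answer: 1/16149 ≈ 6.1923e-5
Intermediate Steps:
z = -8 (z = 2*(-4) = -8)
c(r, j) = -3 (c(r, j) = 4 - 7 = -3)
P(o, T) = -8 - o
O(Y, m) = 82 - Y (O(Y, m) = 90 + (-8 - Y) = 82 - Y)
1/(O(c(11, -12), 31) + 16064) = 1/((82 - 1*(-3)) + 16064) = 1/((82 + 3) + 16064) = 1/(85 + 16064) = 1/16149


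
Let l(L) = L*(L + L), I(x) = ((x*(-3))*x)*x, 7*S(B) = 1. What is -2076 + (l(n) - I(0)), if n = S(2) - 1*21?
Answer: -59092/49 ≈ -1206.0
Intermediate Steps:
S(B) = ⅐ (S(B) = (⅐)*1 = ⅐)
n = -146/7 (n = ⅐ - 1*21 = ⅐ - 21 = -146/7 ≈ -20.857)
I(x) = -3*x³ (I(x) = ((-3*x)*x)*x = (-3*x²)*x = -3*x³)
l(L) = 2*L² (l(L) = L*(2*L) = 2*L²)
-2076 + (l(n) - I(0)) = -2076 + (2*(-146/7)² - (-3)*0³) = -2076 + (2*(21316/49) - (-3)*0) = -2076 + (42632/49 - 1*0) = -2076 + (42632/49 + 0) = -2076 + 42632/49 = -59092/49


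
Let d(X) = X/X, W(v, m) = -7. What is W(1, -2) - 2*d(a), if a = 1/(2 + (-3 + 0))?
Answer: -9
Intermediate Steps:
a = -1 (a = 1/(2 - 3) = 1/(-1) = -1)
d(X) = 1
W(1, -2) - 2*d(a) = -7 - 2*1 = -7 - 2 = -9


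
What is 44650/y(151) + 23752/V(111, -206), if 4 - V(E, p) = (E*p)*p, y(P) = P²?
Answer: 26222179181/13425205999 ≈ 1.9532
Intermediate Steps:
V(E, p) = 4 - E*p² (V(E, p) = 4 - E*p*p = 4 - E*p²)
44650/y(151) + 23752/V(111, -206) = 44650/(151²) + 23752/(4 - 1*111*(-206)²) = 44650/22801 + 23752/(4 - 1*111*42436) = 44650*(1/22801) + 23752/(4 - 4710396) = 44650/22801 + 23752/(-4710392) = 44650/22801 + 23752*(-1/4710392) = 44650/22801 - 2969/588799 = 26222179181/13425205999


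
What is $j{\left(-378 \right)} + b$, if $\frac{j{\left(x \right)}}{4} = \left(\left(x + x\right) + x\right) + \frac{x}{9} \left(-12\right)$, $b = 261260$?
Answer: $258740$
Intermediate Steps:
$j{\left(x \right)} = \frac{20 x}{3}$ ($j{\left(x \right)} = 4 \left(\left(\left(x + x\right) + x\right) + \frac{x}{9} \left(-12\right)\right) = 4 \left(\left(2 x + x\right) + x \frac{1}{9} \left(-12\right)\right) = 4 \left(3 x + \frac{x}{9} \left(-12\right)\right) = 4 \left(3 x - \frac{4 x}{3}\right) = 4 \frac{5 x}{3} = \frac{20 x}{3}$)
$j{\left(-378 \right)} + b = \frac{20}{3} \left(-378\right) + 261260 = -2520 + 261260 = 258740$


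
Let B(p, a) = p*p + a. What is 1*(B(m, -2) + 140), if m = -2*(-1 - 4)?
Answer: 238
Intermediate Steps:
m = 10 (m = -2*(-5) = 10)
B(p, a) = a + p² (B(p, a) = p² + a = a + p²)
1*(B(m, -2) + 140) = 1*((-2 + 10²) + 140) = 1*((-2 + 100) + 140) = 1*(98 + 140) = 1*238 = 238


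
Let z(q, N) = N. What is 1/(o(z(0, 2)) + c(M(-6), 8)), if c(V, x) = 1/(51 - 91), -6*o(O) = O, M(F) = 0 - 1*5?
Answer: -120/43 ≈ -2.7907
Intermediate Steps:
M(F) = -5 (M(F) = 0 - 5 = -5)
o(O) = -O/6
c(V, x) = -1/40 (c(V, x) = 1/(-40) = -1/40)
1/(o(z(0, 2)) + c(M(-6), 8)) = 1/(-⅙*2 - 1/40) = 1/(-⅓ - 1/40) = 1/(-43/120) = -120/43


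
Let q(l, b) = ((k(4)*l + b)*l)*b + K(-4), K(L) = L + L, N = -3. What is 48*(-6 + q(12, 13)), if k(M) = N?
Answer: -172896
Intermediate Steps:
K(L) = 2*L
k(M) = -3
q(l, b) = -8 + b*l*(b - 3*l) (q(l, b) = ((-3*l + b)*l)*b + 2*(-4) = ((b - 3*l)*l)*b - 8 = (l*(b - 3*l))*b - 8 = b*l*(b - 3*l) - 8 = -8 + b*l*(b - 3*l))
48*(-6 + q(12, 13)) = 48*(-6 + (-8 + 12*13² - 3*13*12²)) = 48*(-6 + (-8 + 12*169 - 3*13*144)) = 48*(-6 + (-8 + 2028 - 5616)) = 48*(-6 - 3596) = 48*(-3602) = -172896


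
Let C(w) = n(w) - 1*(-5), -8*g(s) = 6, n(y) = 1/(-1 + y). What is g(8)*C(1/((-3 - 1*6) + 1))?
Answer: -37/12 ≈ -3.0833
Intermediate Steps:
g(s) = -¾ (g(s) = -⅛*6 = -¾)
C(w) = 5 + 1/(-1 + w) (C(w) = 1/(-1 + w) - 1*(-5) = 1/(-1 + w) + 5 = 5 + 1/(-1 + w))
g(8)*C(1/((-3 - 1*6) + 1)) = -3*(-4 + 5/((-3 - 1*6) + 1))/(4*(-1 + 1/((-3 - 1*6) + 1))) = -3*(-4 + 5/((-3 - 6) + 1))/(4*(-1 + 1/((-3 - 6) + 1))) = -3*(-4 + 5/(-9 + 1))/(4*(-1 + 1/(-9 + 1))) = -3*(-4 + 5/(-8))/(4*(-1 + 1/(-8))) = -3*(-4 + 5*(-⅛))/(4*(-1 - ⅛)) = -3*(-4 - 5/8)/(4*(-9/8)) = -(-2)*(-37)/(3*8) = -¾*37/9 = -37/12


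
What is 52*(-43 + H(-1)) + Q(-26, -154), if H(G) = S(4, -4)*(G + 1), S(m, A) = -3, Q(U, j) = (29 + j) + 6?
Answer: -2355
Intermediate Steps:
Q(U, j) = 35 + j
H(G) = -3 - 3*G (H(G) = -3*(G + 1) = -3*(1 + G) = -3 - 3*G)
52*(-43 + H(-1)) + Q(-26, -154) = 52*(-43 + (-3 - 3*(-1))) + (35 - 154) = 52*(-43 + (-3 + 3)) - 119 = 52*(-43 + 0) - 119 = 52*(-43) - 119 = -2236 - 119 = -2355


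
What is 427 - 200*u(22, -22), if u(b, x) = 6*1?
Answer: -773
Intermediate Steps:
u(b, x) = 6
427 - 200*u(22, -22) = 427 - 200*6 = 427 - 1200 = -773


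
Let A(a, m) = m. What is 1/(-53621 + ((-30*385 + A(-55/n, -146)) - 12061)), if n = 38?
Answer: -1/77378 ≈ -1.2924e-5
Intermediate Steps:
1/(-53621 + ((-30*385 + A(-55/n, -146)) - 12061)) = 1/(-53621 + ((-30*385 - 146) - 12061)) = 1/(-53621 + ((-11550 - 146) - 12061)) = 1/(-53621 + (-11696 - 12061)) = 1/(-53621 - 23757) = 1/(-77378) = -1/77378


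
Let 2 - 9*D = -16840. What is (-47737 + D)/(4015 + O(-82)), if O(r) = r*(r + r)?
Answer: -137597/52389 ≈ -2.6264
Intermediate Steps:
D = 5614/3 (D = 2/9 - ⅑*(-16840) = 2/9 + 16840/9 = 5614/3 ≈ 1871.3)
O(r) = 2*r² (O(r) = r*(2*r) = 2*r²)
(-47737 + D)/(4015 + O(-82)) = (-47737 + 5614/3)/(4015 + 2*(-82)²) = -137597/(3*(4015 + 2*6724)) = -137597/(3*(4015 + 13448)) = -137597/3/17463 = -137597/3*1/17463 = -137597/52389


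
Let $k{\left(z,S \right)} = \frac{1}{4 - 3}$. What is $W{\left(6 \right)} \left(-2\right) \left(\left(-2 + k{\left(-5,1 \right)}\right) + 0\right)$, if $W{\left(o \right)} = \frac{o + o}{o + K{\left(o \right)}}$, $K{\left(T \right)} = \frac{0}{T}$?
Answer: $4$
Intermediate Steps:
$k{\left(z,S \right)} = 1$ ($k{\left(z,S \right)} = 1^{-1} = 1$)
$K{\left(T \right)} = 0$
$W{\left(o \right)} = 2$ ($W{\left(o \right)} = \frac{o + o}{o + 0} = \frac{2 o}{o} = 2$)
$W{\left(6 \right)} \left(-2\right) \left(\left(-2 + k{\left(-5,1 \right)}\right) + 0\right) = 2 \left(-2\right) \left(\left(-2 + 1\right) + 0\right) = - 4 \left(-1 + 0\right) = \left(-4\right) \left(-1\right) = 4$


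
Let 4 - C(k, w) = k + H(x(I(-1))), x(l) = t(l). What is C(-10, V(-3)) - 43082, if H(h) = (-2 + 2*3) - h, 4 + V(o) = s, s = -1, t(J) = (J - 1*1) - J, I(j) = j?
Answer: -43073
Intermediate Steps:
t(J) = -1 (t(J) = (J - 1) - J = (-1 + J) - J = -1)
x(l) = -1
V(o) = -5 (V(o) = -4 - 1 = -5)
H(h) = 4 - h (H(h) = (-2 + 6) - h = 4 - h)
C(k, w) = -1 - k (C(k, w) = 4 - (k + (4 - 1*(-1))) = 4 - (k + (4 + 1)) = 4 - (k + 5) = 4 - (5 + k) = 4 + (-5 - k) = -1 - k)
C(-10, V(-3)) - 43082 = (-1 - 1*(-10)) - 43082 = (-1 + 10) - 43082 = 9 - 43082 = -43073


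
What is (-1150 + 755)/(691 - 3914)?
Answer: 395/3223 ≈ 0.12256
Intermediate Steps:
(-1150 + 755)/(691 - 3914) = -395/(-3223) = -395*(-1/3223) = 395/3223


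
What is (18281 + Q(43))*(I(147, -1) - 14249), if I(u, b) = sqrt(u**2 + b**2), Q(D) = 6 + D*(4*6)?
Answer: -275276431 + 19319*sqrt(21610) ≈ -2.7244e+8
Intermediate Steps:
Q(D) = 6 + 24*D (Q(D) = 6 + D*24 = 6 + 24*D)
I(u, b) = sqrt(b**2 + u**2)
(18281 + Q(43))*(I(147, -1) - 14249) = (18281 + (6 + 24*43))*(sqrt((-1)**2 + 147**2) - 14249) = (18281 + (6 + 1032))*(sqrt(1 + 21609) - 14249) = (18281 + 1038)*(sqrt(21610) - 14249) = 19319*(-14249 + sqrt(21610)) = -275276431 + 19319*sqrt(21610)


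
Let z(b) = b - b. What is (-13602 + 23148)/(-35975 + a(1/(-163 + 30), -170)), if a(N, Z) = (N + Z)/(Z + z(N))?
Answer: -215835060/813372139 ≈ -0.26536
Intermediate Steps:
z(b) = 0
a(N, Z) = (N + Z)/Z (a(N, Z) = (N + Z)/(Z + 0) = (N + Z)/Z)
(-13602 + 23148)/(-35975 + a(1/(-163 + 30), -170)) = (-13602 + 23148)/(-35975 + (1/(-163 + 30) - 170)/(-170)) = 9546/(-35975 - (1/(-133) - 170)/170) = 9546/(-35975 - (-1/133 - 170)/170) = 9546/(-35975 - 1/170*(-22611/133)) = 9546/(-35975 + 22611/22610) = 9546/(-813372139/22610) = 9546*(-22610/813372139) = -215835060/813372139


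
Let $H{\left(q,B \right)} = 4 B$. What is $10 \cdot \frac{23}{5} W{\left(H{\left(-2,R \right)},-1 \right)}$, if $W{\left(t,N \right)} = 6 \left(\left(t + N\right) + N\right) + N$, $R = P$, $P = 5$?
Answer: $4922$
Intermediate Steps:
$R = 5$
$W{\left(t,N \right)} = 6 t + 13 N$ ($W{\left(t,N \right)} = 6 \left(\left(N + t\right) + N\right) + N = 6 \left(t + 2 N\right) + N = \left(6 t + 12 N\right) + N = 6 t + 13 N$)
$10 \cdot \frac{23}{5} W{\left(H{\left(-2,R \right)},-1 \right)} = 10 \cdot \frac{23}{5} \left(6 \cdot 4 \cdot 5 + 13 \left(-1\right)\right) = 10 \cdot 23 \cdot \frac{1}{5} \left(6 \cdot 20 - 13\right) = 10 \cdot \frac{23}{5} \left(120 - 13\right) = 46 \cdot 107 = 4922$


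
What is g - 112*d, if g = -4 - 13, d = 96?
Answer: -10769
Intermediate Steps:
g = -17
g - 112*d = -17 - 112*96 = -17 - 10752 = -10769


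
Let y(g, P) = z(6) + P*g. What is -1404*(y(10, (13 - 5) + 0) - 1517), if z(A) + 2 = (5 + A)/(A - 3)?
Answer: 2015208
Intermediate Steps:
z(A) = -2 + (5 + A)/(-3 + A) (z(A) = -2 + (5 + A)/(A - 3) = -2 + (5 + A)/(-3 + A))
y(g, P) = 5/3 + P*g (y(g, P) = (11 - 1*6)/(-3 + 6) + P*g = (11 - 6)/3 + P*g = (1/3)*5 + P*g = 5/3 + P*g)
-1404*(y(10, (13 - 5) + 0) - 1517) = -1404*((5/3 + ((13 - 5) + 0)*10) - 1517) = -1404*((5/3 + (8 + 0)*10) - 1517) = -1404*((5/3 + 8*10) - 1517) = -1404*((5/3 + 80) - 1517) = -1404*(245/3 - 1517) = -1404*(-4306/3) = 2015208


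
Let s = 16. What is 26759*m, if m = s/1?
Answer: 428144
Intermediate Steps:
m = 16 (m = 16/1 = 16*1 = 16)
26759*m = 26759*16 = 428144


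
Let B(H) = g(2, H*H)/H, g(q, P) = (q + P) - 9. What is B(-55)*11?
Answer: -3018/5 ≈ -603.60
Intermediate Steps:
g(q, P) = -9 + P + q (g(q, P) = (P + q) - 9 = -9 + P + q)
B(H) = (-7 + H²)/H (B(H) = (-9 + H*H + 2)/H = (-9 + H² + 2)/H = (-7 + H²)/H)
B(-55)*11 = (-55 - 7/(-55))*11 = (-55 - 7*(-1/55))*11 = (-55 + 7/55)*11 = -3018/55*11 = -3018/5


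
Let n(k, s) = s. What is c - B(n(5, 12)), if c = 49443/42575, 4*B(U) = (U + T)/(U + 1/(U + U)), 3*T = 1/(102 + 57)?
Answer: 1784471543/1956363825 ≈ 0.91214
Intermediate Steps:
T = 1/477 (T = 1/(3*(102 + 57)) = (⅓)/159 = (⅓)*(1/159) = 1/477 ≈ 0.0020964)
B(U) = (1/477 + U)/(4*(U + 1/(2*U))) (B(U) = ((U + 1/477)/(U + 1/(U + U)))/4 = ((1/477 + U)/(U + 1/(2*U)))/4 = (1/477 + U)/(4*(U + 1/(2*U))))
c = 49443/42575 (c = 49443*(1/42575) = 49443/42575 ≈ 1.1613)
c - B(n(5, 12)) = 49443/42575 - 12*(1 + 477*12)/(954*(1 + 2*12²)) = 49443/42575 - 12*(1 + 5724)/(954*(1 + 2*144)) = 49443/42575 - 12*5725/(954*(1 + 288)) = 49443/42575 - 12*5725/(954*289) = 49443/42575 - 1*11450/45951 = 49443/42575 - 11450/45951 = 1784471543/1956363825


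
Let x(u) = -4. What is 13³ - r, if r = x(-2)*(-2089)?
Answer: -6159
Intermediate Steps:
r = 8356 (r = -4*(-2089) = 8356)
13³ - r = 13³ - 1*8356 = 2197 - 8356 = -6159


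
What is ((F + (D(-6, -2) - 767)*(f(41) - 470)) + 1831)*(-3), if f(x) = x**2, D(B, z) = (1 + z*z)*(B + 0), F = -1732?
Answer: 2895204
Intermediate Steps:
D(B, z) = B*(1 + z**2) (D(B, z) = (1 + z**2)*B = B*(1 + z**2))
((F + (D(-6, -2) - 767)*(f(41) - 470)) + 1831)*(-3) = ((-1732 + (-6*(1 + (-2)**2) - 767)*(41**2 - 470)) + 1831)*(-3) = ((-1732 + (-6*(1 + 4) - 767)*(1681 - 470)) + 1831)*(-3) = ((-1732 + (-6*5 - 767)*1211) + 1831)*(-3) = ((-1732 + (-30 - 767)*1211) + 1831)*(-3) = ((-1732 - 797*1211) + 1831)*(-3) = ((-1732 - 965167) + 1831)*(-3) = (-966899 + 1831)*(-3) = -965068*(-3) = 2895204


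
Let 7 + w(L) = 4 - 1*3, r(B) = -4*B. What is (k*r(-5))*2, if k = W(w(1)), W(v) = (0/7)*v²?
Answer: 0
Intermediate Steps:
w(L) = -6 (w(L) = -7 + (4 - 1*3) = -7 + (4 - 3) = -7 + 1 = -6)
W(v) = 0 (W(v) = (0*(⅐))*v² = 0*v² = 0)
k = 0
(k*r(-5))*2 = (0*(-4*(-5)))*2 = (0*20)*2 = 0*2 = 0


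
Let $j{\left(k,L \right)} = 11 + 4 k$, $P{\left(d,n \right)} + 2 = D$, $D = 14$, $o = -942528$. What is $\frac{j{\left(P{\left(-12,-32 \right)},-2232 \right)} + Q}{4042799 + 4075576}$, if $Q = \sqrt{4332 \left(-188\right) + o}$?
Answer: $\frac{59}{8118375} + \frac{28 i \sqrt{249}}{2706125} \approx 7.2675 \cdot 10^{-6} + 0.00016327 i$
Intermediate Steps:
$P{\left(d,n \right)} = 12$ ($P{\left(d,n \right)} = -2 + 14 = 12$)
$Q = 84 i \sqrt{249}$ ($Q = \sqrt{4332 \left(-188\right) - 942528} = \sqrt{-814416 - 942528} = \sqrt{-1756944} = 84 i \sqrt{249} \approx 1325.5 i$)
$\frac{j{\left(P{\left(-12,-32 \right)},-2232 \right)} + Q}{4042799 + 4075576} = \frac{\left(11 + 4 \cdot 12\right) + 84 i \sqrt{249}}{4042799 + 4075576} = \frac{\left(11 + 48\right) + 84 i \sqrt{249}}{8118375} = \left(59 + 84 i \sqrt{249}\right) \frac{1}{8118375} = \frac{59}{8118375} + \frac{28 i \sqrt{249}}{2706125}$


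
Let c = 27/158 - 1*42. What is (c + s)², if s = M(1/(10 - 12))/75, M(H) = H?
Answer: 61443007129/35105625 ≈ 1750.2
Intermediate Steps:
c = -6609/158 (c = 27*(1/158) - 42 = 27/158 - 42 = -6609/158 ≈ -41.829)
s = -1/150 (s = 1/((10 - 12)*75) = (1/75)/(-2) = -½*1/75 = -1/150 ≈ -0.0066667)
(c + s)² = (-6609/158 - 1/150)² = (-247877/5925)² = 61443007129/35105625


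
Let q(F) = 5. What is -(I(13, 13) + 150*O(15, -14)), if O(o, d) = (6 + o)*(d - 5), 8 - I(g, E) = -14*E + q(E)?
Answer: 59665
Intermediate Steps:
I(g, E) = 3 + 14*E (I(g, E) = 8 - (-14*E + 5) = 8 - (5 - 14*E) = 8 + (-5 + 14*E) = 3 + 14*E)
O(o, d) = (-5 + d)*(6 + o) (O(o, d) = (6 + o)*(-5 + d) = (-5 + d)*(6 + o))
-(I(13, 13) + 150*O(15, -14)) = -((3 + 14*13) + 150*(-30 - 5*15 + 6*(-14) - 14*15)) = -((3 + 182) + 150*(-30 - 75 - 84 - 210)) = -(185 + 150*(-399)) = -(185 - 59850) = -1*(-59665) = 59665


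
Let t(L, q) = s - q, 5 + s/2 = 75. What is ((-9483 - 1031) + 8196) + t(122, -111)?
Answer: -2067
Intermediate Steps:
s = 140 (s = -10 + 2*75 = -10 + 150 = 140)
t(L, q) = 140 - q
((-9483 - 1031) + 8196) + t(122, -111) = ((-9483 - 1031) + 8196) + (140 - 1*(-111)) = (-10514 + 8196) + (140 + 111) = -2318 + 251 = -2067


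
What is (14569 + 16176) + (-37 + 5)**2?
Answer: 31769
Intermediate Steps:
(14569 + 16176) + (-37 + 5)**2 = 30745 + (-32)**2 = 30745 + 1024 = 31769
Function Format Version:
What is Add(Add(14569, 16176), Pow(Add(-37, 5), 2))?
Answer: 31769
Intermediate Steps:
Add(Add(14569, 16176), Pow(Add(-37, 5), 2)) = Add(30745, Pow(-32, 2)) = Add(30745, 1024) = 31769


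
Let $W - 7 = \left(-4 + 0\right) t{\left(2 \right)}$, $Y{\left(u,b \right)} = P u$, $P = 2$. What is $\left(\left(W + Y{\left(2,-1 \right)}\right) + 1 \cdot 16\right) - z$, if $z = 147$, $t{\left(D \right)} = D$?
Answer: $-128$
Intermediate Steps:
$Y{\left(u,b \right)} = 2 u$
$W = -1$ ($W = 7 + \left(-4 + 0\right) 2 = 7 - 8 = -1$)
$\left(\left(W + Y{\left(2,-1 \right)}\right) + 1 \cdot 16\right) - z = \left(\left(-1 + 2 \cdot 2\right) + 1 \cdot 16\right) - 147 = \left(\left(-1 + 4\right) + 16\right) - 147 = \left(3 + 16\right) - 147 = 19 - 147 = -128$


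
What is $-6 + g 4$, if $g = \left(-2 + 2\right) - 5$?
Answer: $-26$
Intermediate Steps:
$g = -5$ ($g = 0 - 5 = -5$)
$-6 + g 4 = -6 - 20 = -26$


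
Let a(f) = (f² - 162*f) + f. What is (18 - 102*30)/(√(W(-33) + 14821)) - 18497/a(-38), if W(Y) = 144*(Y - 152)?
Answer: -18497/7562 + 3042*I*√11819/11819 ≈ -2.446 + 27.981*I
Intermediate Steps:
W(Y) = -21888 + 144*Y (W(Y) = 144*(-152 + Y) = -21888 + 144*Y)
a(f) = f² - 161*f
(18 - 102*30)/(√(W(-33) + 14821)) - 18497/a(-38) = (18 - 102*30)/(√((-21888 + 144*(-33)) + 14821)) - 18497*(-1/(38*(-161 - 38))) = (18 - 3060)/(√((-21888 - 4752) + 14821)) - 18497/((-38*(-199))) = -3042/√(-26640 + 14821) - 18497/7562 = -3042*(-I*√11819/11819) - 18497*1/7562 = -3042*(-I*√11819/11819) - 18497/7562 = -(-3042)*I*√11819/11819 - 18497/7562 = 3042*I*√11819/11819 - 18497/7562 = -18497/7562 + 3042*I*√11819/11819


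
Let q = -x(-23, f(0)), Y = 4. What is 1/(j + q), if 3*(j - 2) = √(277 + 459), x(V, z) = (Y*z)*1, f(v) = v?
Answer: -9/350 + 3*√46/175 ≈ 0.090554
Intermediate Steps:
x(V, z) = 4*z (x(V, z) = (4*z)*1 = 4*z)
q = 0 (q = -4*0 = -1*0 = 0)
j = 2 + 4*√46/3 (j = 2 + √(277 + 459)/3 = 2 + √736/3 = 2 + (4*√46)/3 = 2 + 4*√46/3 ≈ 11.043)
1/(j + q) = 1/((2 + 4*√46/3) + 0) = 1/(2 + 4*√46/3)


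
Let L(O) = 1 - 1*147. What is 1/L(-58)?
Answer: -1/146 ≈ -0.0068493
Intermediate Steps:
L(O) = -146 (L(O) = 1 - 147 = -146)
1/L(-58) = 1/(-146) = -1/146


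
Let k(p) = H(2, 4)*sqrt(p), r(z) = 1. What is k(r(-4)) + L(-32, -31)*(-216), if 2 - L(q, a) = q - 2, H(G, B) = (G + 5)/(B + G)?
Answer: -46649/6 ≈ -7774.8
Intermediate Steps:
H(G, B) = (5 + G)/(B + G)
k(p) = 7*sqrt(p)/6 (k(p) = ((5 + 2)/(4 + 2))*sqrt(p) = (7/6)*sqrt(p) = ((1/6)*7)*sqrt(p) = 7*sqrt(p)/6)
L(q, a) = 4 - q (L(q, a) = 2 - (q - 2) = 2 - (-2 + q) = 2 + (2 - q) = 4 - q)
k(r(-4)) + L(-32, -31)*(-216) = 7*sqrt(1)/6 + (4 - 1*(-32))*(-216) = (7/6)*1 + (4 + 32)*(-216) = 7/6 + 36*(-216) = 7/6 - 7776 = -46649/6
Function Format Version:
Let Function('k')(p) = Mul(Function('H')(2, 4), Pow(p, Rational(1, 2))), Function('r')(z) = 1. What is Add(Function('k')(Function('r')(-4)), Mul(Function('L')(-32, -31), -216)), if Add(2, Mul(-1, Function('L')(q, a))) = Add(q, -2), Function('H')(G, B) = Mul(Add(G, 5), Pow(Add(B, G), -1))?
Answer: Rational(-46649, 6) ≈ -7774.8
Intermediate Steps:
Function('H')(G, B) = Mul(Pow(Add(B, G), -1), Add(5, G)) (Function('H')(G, B) = Mul(Add(5, G), Pow(Add(B, G), -1)) = Mul(Pow(Add(B, G), -1), Add(5, G)))
Function('k')(p) = Mul(Rational(7, 6), Pow(p, Rational(1, 2))) (Function('k')(p) = Mul(Mul(Pow(Add(4, 2), -1), Add(5, 2)), Pow(p, Rational(1, 2))) = Mul(Mul(Pow(6, -1), 7), Pow(p, Rational(1, 2))) = Mul(Mul(Rational(1, 6), 7), Pow(p, Rational(1, 2))) = Mul(Rational(7, 6), Pow(p, Rational(1, 2))))
Function('L')(q, a) = Add(4, Mul(-1, q)) (Function('L')(q, a) = Add(2, Mul(-1, Add(q, -2))) = Add(2, Mul(-1, Add(-2, q))) = Add(2, Add(2, Mul(-1, q))) = Add(4, Mul(-1, q)))
Add(Function('k')(Function('r')(-4)), Mul(Function('L')(-32, -31), -216)) = Add(Mul(Rational(7, 6), Pow(1, Rational(1, 2))), Mul(Add(4, Mul(-1, -32)), -216)) = Add(Mul(Rational(7, 6), 1), Mul(Add(4, 32), -216)) = Add(Rational(7, 6), Mul(36, -216)) = Add(Rational(7, 6), -7776) = Rational(-46649, 6)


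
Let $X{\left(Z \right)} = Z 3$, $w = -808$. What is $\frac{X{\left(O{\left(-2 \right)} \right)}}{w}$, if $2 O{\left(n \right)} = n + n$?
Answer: $\frac{3}{404} \approx 0.0074257$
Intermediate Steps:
$O{\left(n \right)} = n$ ($O{\left(n \right)} = \frac{n + n}{2} = \frac{2 n}{2} = n$)
$X{\left(Z \right)} = 3 Z$
$\frac{X{\left(O{\left(-2 \right)} \right)}}{w} = \frac{3 \left(-2\right)}{-808} = \left(-6\right) \left(- \frac{1}{808}\right) = \frac{3}{404}$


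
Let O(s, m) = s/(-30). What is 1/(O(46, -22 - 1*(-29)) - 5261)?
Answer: -15/78938 ≈ -0.00019002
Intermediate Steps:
O(s, m) = -s/30 (O(s, m) = s*(-1/30) = -s/30)
1/(O(46, -22 - 1*(-29)) - 5261) = 1/(-1/30*46 - 5261) = 1/(-23/15 - 5261) = 1/(-78938/15) = -15/78938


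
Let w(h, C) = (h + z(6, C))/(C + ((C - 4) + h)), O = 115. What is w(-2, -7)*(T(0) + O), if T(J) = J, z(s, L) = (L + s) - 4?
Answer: 161/4 ≈ 40.250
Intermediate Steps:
z(s, L) = -4 + L + s
w(h, C) = (2 + C + h)/(-4 + h + 2*C) (w(h, C) = (h + (-4 + C + 6))/(C + ((C - 4) + h)) = (h + (2 + C))/(C + ((-4 + C) + h)) = (2 + C + h)/(C + (-4 + C + h)) = (2 + C + h)/(-4 + h + 2*C))
w(-2, -7)*(T(0) + O) = ((2 - 7 - 2)/(-4 - 2 + 2*(-7)))*(0 + 115) = (-7/(-4 - 2 - 14))*115 = (-7/(-20))*115 = -1/20*(-7)*115 = (7/20)*115 = 161/4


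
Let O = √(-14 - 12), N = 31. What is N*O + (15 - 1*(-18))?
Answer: 33 + 31*I*√26 ≈ 33.0 + 158.07*I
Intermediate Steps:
O = I*√26 (O = √(-26) = I*√26 ≈ 5.099*I)
N*O + (15 - 1*(-18)) = 31*(I*√26) + (15 - 1*(-18)) = 31*I*√26 + (15 + 18) = 31*I*√26 + 33 = 33 + 31*I*√26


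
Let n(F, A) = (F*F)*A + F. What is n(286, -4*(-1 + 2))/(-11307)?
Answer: 108966/3769 ≈ 28.911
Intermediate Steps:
n(F, A) = F + A*F**2 (n(F, A) = F**2*A + F = A*F**2 + F = F + A*F**2)
n(286, -4*(-1 + 2))/(-11307) = (286*(1 - 4*(-1 + 2)*286))/(-11307) = (286*(1 - 4*1*286))*(-1/11307) = (286*(1 - 4*286))*(-1/11307) = (286*(1 - 1144))*(-1/11307) = (286*(-1143))*(-1/11307) = -326898*(-1/11307) = 108966/3769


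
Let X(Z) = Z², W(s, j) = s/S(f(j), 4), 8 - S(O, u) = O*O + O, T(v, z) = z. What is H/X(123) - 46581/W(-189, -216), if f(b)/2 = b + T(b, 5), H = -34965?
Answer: -1545642407951/35301 ≈ -4.3785e+7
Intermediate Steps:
f(b) = 10 + 2*b (f(b) = 2*(b + 5) = 2*(5 + b) = 10 + 2*b)
S(O, u) = 8 - O - O² (S(O, u) = 8 - (O*O + O) = 8 - (O² + O) = 8 - (O + O²) = 8 + (-O - O²) = 8 - O - O²)
W(s, j) = s/(-2 - (10 + 2*j)² - 2*j) (W(s, j) = s/(8 - (10 + 2*j) - (10 + 2*j)²) = s/(8 + (-10 - 2*j) - (10 + 2*j)²) = s/(-2 - (10 + 2*j)² - 2*j))
H/X(123) - 46581/W(-189, -216) = -34965/(123²) - 46581/((-1*(-189)/(102 + 4*(-216)² + 42*(-216)))) = -34965/15129 - 46581/((-1*(-189)/(102 + 4*46656 - 9072))) = -34965*1/15129 - 46581/((-1*(-189)/(102 + 186624 - 9072))) = -3885/1681 - 46581/((-1*(-189)/177654)) = -3885/1681 - 46581/((-1*(-189)*1/177654)) = -3885/1681 - 46581/63/59218 = -3885/1681 - 46581*59218/63 = -3885/1681 - 919477886/21 = -1545642407951/35301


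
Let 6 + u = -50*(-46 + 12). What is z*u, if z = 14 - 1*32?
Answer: -30492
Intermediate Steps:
z = -18 (z = 14 - 32 = -18)
u = 1694 (u = -6 - 50*(-46 + 12) = -6 - 50*(-34) = -6 + 1700 = 1694)
z*u = -18*1694 = -30492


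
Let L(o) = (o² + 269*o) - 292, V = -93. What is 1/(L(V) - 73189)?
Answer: -1/89849 ≈ -1.1130e-5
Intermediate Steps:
L(o) = -292 + o² + 269*o
1/(L(V) - 73189) = 1/((-292 + (-93)² + 269*(-93)) - 73189) = 1/((-292 + 8649 - 25017) - 73189) = 1/(-16660 - 73189) = 1/(-89849) = -1/89849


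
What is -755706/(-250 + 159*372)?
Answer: -53979/4207 ≈ -12.831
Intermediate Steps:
-755706/(-250 + 159*372) = -755706/(-250 + 59148) = -755706/58898 = -755706*1/58898 = -53979/4207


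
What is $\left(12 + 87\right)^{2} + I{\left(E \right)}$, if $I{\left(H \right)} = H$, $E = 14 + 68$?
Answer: $9883$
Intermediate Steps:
$E = 82$
$\left(12 + 87\right)^{2} + I{\left(E \right)} = \left(12 + 87\right)^{2} + 82 = 99^{2} + 82 = 9801 + 82 = 9883$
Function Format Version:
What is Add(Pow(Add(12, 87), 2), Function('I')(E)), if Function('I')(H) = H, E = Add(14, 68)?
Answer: 9883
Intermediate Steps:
E = 82
Add(Pow(Add(12, 87), 2), Function('I')(E)) = Add(Pow(Add(12, 87), 2), 82) = Add(Pow(99, 2), 82) = Add(9801, 82) = 9883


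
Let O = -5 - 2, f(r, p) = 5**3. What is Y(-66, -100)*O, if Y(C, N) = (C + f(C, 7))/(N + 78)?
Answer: 413/22 ≈ 18.773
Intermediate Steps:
f(r, p) = 125
O = -7
Y(C, N) = (125 + C)/(78 + N) (Y(C, N) = (C + 125)/(N + 78) = (125 + C)/(78 + N))
Y(-66, -100)*O = ((125 - 66)/(78 - 100))*(-7) = (59/(-22))*(-7) = -1/22*59*(-7) = -59/22*(-7) = 413/22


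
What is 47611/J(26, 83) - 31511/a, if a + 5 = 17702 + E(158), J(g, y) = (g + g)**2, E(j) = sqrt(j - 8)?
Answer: 4467700379027/282282871312 + 157555*sqrt(6)/313183659 ≈ 15.828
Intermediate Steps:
E(j) = sqrt(-8 + j)
J(g, y) = 4*g**2 (J(g, y) = (2*g)**2 = 4*g**2)
a = 17697 + 5*sqrt(6) (a = -5 + (17702 + sqrt(-8 + 158)) = -5 + (17702 + sqrt(150)) = -5 + (17702 + 5*sqrt(6)) = 17697 + 5*sqrt(6) ≈ 17709.)
47611/J(26, 83) - 31511/a = 47611/((4*26**2)) - 31511/(17697 + 5*sqrt(6)) = 47611/((4*676)) - 31511/(17697 + 5*sqrt(6)) = 47611/2704 - 31511/(17697 + 5*sqrt(6))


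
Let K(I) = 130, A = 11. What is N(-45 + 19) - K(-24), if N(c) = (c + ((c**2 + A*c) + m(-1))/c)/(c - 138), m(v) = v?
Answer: -553255/4264 ≈ -129.75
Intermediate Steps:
N(c) = (c + (-1 + c**2 + 11*c)/c)/(-138 + c) (N(c) = (c + ((c**2 + 11*c) - 1)/c)/(c - 138) = (c + (-1 + c**2 + 11*c)/c)/(-138 + c))
N(-45 + 19) - K(-24) = (-1 + 2*(-45 + 19)**2 + 11*(-45 + 19))/((-45 + 19)*(-138 + (-45 + 19))) - 1*130 = (-1 + 2*(-26)**2 + 11*(-26))/((-26)*(-138 - 26)) - 130 = -1/26*(-1 + 2*676 - 286)/(-164) - 130 = -1/26*(-1/164)*(-1 + 1352 - 286) - 130 = -1/26*(-1/164)*1065 - 130 = 1065/4264 - 130 = -553255/4264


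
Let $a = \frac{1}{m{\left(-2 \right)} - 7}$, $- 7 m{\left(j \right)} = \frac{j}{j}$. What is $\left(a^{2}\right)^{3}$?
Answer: $\frac{117649}{15625000000} \approx 7.5295 \cdot 10^{-6}$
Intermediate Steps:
$m{\left(j \right)} = - \frac{1}{7}$ ($m{\left(j \right)} = - \frac{j \frac{1}{j}}{7} = \left(- \frac{1}{7}\right) 1 = - \frac{1}{7}$)
$a = - \frac{7}{50}$ ($a = \frac{1}{- \frac{1}{7} - 7} = \frac{1}{- \frac{50}{7}} = - \frac{7}{50} \approx -0.14$)
$\left(a^{2}\right)^{3} = \left(\left(- \frac{7}{50}\right)^{2}\right)^{3} = \left(\frac{49}{2500}\right)^{3} = \frac{117649}{15625000000}$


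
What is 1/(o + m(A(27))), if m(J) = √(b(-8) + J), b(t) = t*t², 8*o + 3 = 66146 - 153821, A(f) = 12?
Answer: -175356/1921865921 - 160*I*√5/1921865921 ≈ -9.1243e-5 - 1.8616e-7*I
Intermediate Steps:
o = -43839/4 (o = -3/8 + (66146 - 153821)/8 = -3/8 + (⅛)*(-87675) = -3/8 - 87675/8 = -43839/4 ≈ -10960.)
b(t) = t³
m(J) = √(-512 + J) (m(J) = √((-8)³ + J) = √(-512 + J))
1/(o + m(A(27))) = 1/(-43839/4 + √(-512 + 12)) = 1/(-43839/4 + √(-500)) = 1/(-43839/4 + 10*I*√5)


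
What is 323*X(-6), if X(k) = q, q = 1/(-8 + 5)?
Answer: -323/3 ≈ -107.67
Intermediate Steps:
q = -1/3 (q = 1/(-3) = -1/3 ≈ -0.33333)
X(k) = -1/3
323*X(-6) = 323*(-1/3) = -323/3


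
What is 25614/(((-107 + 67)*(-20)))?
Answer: 12807/400 ≈ 32.018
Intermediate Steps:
25614/(((-107 + 67)*(-20))) = 25614/((-40*(-20))) = 25614/800 = 25614*(1/800) = 12807/400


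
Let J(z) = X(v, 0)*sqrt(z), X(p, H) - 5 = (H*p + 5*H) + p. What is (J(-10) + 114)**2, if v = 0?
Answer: 12746 + 1140*I*sqrt(10) ≈ 12746.0 + 3605.0*I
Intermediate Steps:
X(p, H) = 5 + p + 5*H + H*p (X(p, H) = 5 + ((H*p + 5*H) + p) = 5 + ((5*H + H*p) + p) = 5 + (p + 5*H + H*p) = 5 + p + 5*H + H*p)
J(z) = 5*sqrt(z) (J(z) = (5 + 0 + 5*0 + 0*0)*sqrt(z) = (5 + 0 + 0 + 0)*sqrt(z) = 5*sqrt(z))
(J(-10) + 114)**2 = (5*sqrt(-10) + 114)**2 = (5*(I*sqrt(10)) + 114)**2 = (5*I*sqrt(10) + 114)**2 = (114 + 5*I*sqrt(10))**2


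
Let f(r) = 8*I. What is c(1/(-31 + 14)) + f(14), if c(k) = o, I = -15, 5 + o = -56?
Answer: -181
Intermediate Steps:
o = -61 (o = -5 - 56 = -61)
c(k) = -61
f(r) = -120 (f(r) = 8*(-15) = -120)
c(1/(-31 + 14)) + f(14) = -61 - 120 = -181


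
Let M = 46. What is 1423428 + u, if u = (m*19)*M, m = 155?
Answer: 1558898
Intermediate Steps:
u = 135470 (u = (155*19)*46 = 2945*46 = 135470)
1423428 + u = 1423428 + 135470 = 1558898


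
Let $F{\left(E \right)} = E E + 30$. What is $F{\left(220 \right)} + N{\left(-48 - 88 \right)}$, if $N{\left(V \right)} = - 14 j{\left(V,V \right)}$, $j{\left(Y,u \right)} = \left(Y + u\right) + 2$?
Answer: $52210$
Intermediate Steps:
$j{\left(Y,u \right)} = 2 + Y + u$
$F{\left(E \right)} = 30 + E^{2}$ ($F{\left(E \right)} = E^{2} + 30 = 30 + E^{2}$)
$N{\left(V \right)} = -28 - 28 V$ ($N{\left(V \right)} = - 14 \left(2 + V + V\right) = - 14 \left(2 + 2 V\right) = -28 - 28 V$)
$F{\left(220 \right)} + N{\left(-48 - 88 \right)} = \left(30 + 220^{2}\right) - \left(28 + 28 \left(-48 - 88\right)\right) = \left(30 + 48400\right) - -3780 = 48430 + \left(-28 + 3808\right) = 48430 + 3780 = 52210$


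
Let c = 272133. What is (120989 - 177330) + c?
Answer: 215792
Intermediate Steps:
(120989 - 177330) + c = (120989 - 177330) + 272133 = -56341 + 272133 = 215792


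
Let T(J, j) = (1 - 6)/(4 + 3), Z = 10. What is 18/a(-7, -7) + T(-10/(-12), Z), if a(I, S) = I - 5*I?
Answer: -1/14 ≈ -0.071429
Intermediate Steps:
a(I, S) = -4*I
T(J, j) = -5/7
18/a(-7, -7) + T(-10/(-12), Z) = 18/(-4*(-7)) - 5/7 = 18/28 - 5/7 = (1/28)*18 - 5/7 = 9/14 - 5/7 = -1/14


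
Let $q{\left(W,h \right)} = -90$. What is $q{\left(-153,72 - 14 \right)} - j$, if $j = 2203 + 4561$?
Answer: $-6854$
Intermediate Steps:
$j = 6764$
$q{\left(-153,72 - 14 \right)} - j = -90 - 6764 = -6854$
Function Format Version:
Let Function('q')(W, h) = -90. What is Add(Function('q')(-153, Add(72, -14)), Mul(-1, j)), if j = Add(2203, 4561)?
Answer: -6854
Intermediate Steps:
j = 6764
Add(Function('q')(-153, Add(72, -14)), Mul(-1, j)) = Add(-90, Mul(-1, 6764)) = Add(-90, -6764) = -6854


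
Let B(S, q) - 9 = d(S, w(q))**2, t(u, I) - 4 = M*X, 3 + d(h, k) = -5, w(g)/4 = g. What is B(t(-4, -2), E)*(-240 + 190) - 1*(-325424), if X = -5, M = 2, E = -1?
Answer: 321774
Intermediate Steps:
w(g) = 4*g
d(h, k) = -8 (d(h, k) = -3 - 5 = -8)
t(u, I) = -6 (t(u, I) = 4 + 2*(-5) = 4 - 10 = -6)
B(S, q) = 73 (B(S, q) = 9 + (-8)**2 = 9 + 64 = 73)
B(t(-4, -2), E)*(-240 + 190) - 1*(-325424) = 73*(-240 + 190) - 1*(-325424) = 73*(-50) + 325424 = -3650 + 325424 = 321774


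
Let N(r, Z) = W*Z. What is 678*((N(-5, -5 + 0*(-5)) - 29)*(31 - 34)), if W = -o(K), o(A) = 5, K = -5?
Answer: 8136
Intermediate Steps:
W = -5 (W = -1*5 = -5)
N(r, Z) = -5*Z
678*((N(-5, -5 + 0*(-5)) - 29)*(31 - 34)) = 678*((-5*(-5 + 0*(-5)) - 29)*(31 - 34)) = 678*((-5*(-5 + 0) - 29)*(-3)) = 678*((-5*(-5) - 29)*(-3)) = 678*((25 - 29)*(-3)) = 678*(-4*(-3)) = 678*12 = 8136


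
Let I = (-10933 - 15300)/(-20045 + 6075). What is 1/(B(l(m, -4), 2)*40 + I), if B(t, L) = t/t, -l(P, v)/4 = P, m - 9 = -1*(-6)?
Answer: 13970/585033 ≈ 0.023879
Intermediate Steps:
m = 15 (m = 9 - 1*(-6) = 9 + 6 = 15)
l(P, v) = -4*P
B(t, L) = 1
I = 26233/13970 (I = -26233/(-13970) = -26233*(-1/13970) = 26233/13970 ≈ 1.8778)
1/(B(l(m, -4), 2)*40 + I) = 1/(1*40 + 26233/13970) = 1/(40 + 26233/13970) = 1/(585033/13970) = 13970/585033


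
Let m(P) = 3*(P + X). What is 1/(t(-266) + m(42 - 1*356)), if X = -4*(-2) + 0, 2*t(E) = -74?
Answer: -1/955 ≈ -0.0010471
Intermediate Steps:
t(E) = -37 (t(E) = (½)*(-74) = -37)
X = 8 (X = 8 + 0 = 8)
m(P) = 24 + 3*P (m(P) = 3*(P + 8) = 3*(8 + P) = 24 + 3*P)
1/(t(-266) + m(42 - 1*356)) = 1/(-37 + (24 + 3*(42 - 1*356))) = 1/(-37 + (24 + 3*(42 - 356))) = 1/(-37 + (24 + 3*(-314))) = 1/(-37 + (24 - 942)) = 1/(-37 - 918) = 1/(-955) = -1/955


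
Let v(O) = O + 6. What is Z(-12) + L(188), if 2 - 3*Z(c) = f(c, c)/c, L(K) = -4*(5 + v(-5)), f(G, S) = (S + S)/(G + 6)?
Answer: -209/9 ≈ -23.222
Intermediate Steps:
v(O) = 6 + O
f(G, S) = 2*S/(6 + G) (f(G, S) = (2*S)/(6 + G) = 2*S/(6 + G))
L(K) = -24 (L(K) = -4*(5 + (6 - 5)) = -4*(5 + 1) = -4*6 = -24)
Z(c) = ⅔ - 2/(3*(6 + c)) (Z(c) = ⅔ - 2*c/(6 + c)/(3*c) = ⅔ - 2/(3*(6 + c)))
Z(-12) + L(188) = 2*(5 - 12)/(3*(6 - 12)) - 24 = (⅔)*(-7)/(-6) - 24 = (⅔)*(-⅙)*(-7) - 24 = 7/9 - 24 = -209/9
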